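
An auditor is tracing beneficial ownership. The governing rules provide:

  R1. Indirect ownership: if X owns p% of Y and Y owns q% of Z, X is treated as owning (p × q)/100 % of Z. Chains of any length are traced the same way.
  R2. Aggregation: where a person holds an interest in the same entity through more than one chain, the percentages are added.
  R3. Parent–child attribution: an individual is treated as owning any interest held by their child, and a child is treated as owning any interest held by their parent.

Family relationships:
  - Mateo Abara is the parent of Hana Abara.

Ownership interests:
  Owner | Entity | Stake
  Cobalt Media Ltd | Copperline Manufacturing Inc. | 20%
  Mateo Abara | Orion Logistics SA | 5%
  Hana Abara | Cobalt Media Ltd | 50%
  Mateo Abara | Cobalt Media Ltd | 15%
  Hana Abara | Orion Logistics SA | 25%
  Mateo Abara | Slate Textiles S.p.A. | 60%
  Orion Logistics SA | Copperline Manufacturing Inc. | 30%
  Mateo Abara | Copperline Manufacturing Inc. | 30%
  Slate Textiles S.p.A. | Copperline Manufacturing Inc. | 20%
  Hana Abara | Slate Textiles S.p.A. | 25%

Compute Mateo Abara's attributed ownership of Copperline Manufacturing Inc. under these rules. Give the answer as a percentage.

69%

By parent–child attribution (R3), Mateo Abara is treated as also owning Hana Abara's interest in Slate Textiles S.p.A, giving 60% + 25% = 85%.
By parent–child attribution (R3), Mateo Abara is treated as also owning Hana Abara's interest in Cobalt Media Ltd, giving 15% + 50% = 65%.
By parent–child attribution (R3), Mateo Abara is treated as also owning Hana Abara's interest in Orion Logistics SA, giving 5% + 25% = 30%.
Chain via Slate Textiles S.p.A. (R1): 85% × 20% = 17% of Copperline Manufacturing Inc.
Chain via Cobalt Media Ltd (R1): 65% × 20% = 13% of Copperline Manufacturing Inc.
Chain via Orion Logistics SA (R1): 30% × 30% = 9% of Copperline Manufacturing Inc.
Direct interest in Copperline Manufacturing Inc: 30%.
Aggregating (R2): 17% + 13% + 9% + 30% = 69%.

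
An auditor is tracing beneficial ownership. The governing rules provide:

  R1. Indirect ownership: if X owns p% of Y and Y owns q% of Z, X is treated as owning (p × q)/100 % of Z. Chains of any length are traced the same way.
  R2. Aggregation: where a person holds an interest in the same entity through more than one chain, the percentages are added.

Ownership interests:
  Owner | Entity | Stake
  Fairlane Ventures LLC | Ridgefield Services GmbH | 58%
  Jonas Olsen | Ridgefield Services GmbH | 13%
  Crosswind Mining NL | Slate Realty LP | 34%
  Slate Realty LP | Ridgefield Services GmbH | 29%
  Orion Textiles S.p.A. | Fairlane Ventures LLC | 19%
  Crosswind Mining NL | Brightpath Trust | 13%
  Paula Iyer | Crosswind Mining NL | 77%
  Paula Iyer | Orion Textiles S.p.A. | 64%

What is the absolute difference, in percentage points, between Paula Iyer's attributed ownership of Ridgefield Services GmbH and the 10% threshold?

4.645

Chain via Crosswind Mining NL → Slate Realty LP (R1): 77% × 34% × 29% = 7.5922% of Ridgefield Services GmbH.
Chain via Orion Textiles S.p.A. → Fairlane Ventures LLC (R1): 64% × 19% × 58% = 7.0528% of Ridgefield Services GmbH.
Aggregating (R2): 7.5922% + 7.0528% = 14.645%.
14.645% exceeds the 10% threshold by 4.645 percentage points.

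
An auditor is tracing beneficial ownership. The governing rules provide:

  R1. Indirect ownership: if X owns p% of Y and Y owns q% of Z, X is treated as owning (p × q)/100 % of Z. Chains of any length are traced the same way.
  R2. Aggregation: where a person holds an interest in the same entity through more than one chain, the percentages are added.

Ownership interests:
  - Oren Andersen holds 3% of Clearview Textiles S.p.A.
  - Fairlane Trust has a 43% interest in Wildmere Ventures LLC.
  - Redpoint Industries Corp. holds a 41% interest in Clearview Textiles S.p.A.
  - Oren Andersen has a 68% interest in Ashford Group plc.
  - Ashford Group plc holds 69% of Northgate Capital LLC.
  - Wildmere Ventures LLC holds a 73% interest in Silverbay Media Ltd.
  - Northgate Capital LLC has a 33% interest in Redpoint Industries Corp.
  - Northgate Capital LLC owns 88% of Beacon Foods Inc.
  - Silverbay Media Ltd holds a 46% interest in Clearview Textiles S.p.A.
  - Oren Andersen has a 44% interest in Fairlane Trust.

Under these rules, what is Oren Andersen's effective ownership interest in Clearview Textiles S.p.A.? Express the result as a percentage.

15.701612%

Chain via Ashford Group plc → Northgate Capital LLC → Redpoint Industries Corp. (R1): 68% × 69% × 33% × 41% = 6.348276% of Clearview Textiles S.p.A.
Chain via Fairlane Trust → Wildmere Ventures LLC → Silverbay Media Ltd (R1): 44% × 43% × 73% × 46% = 6.353336% of Clearview Textiles S.p.A.
Direct interest in Clearview Textiles S.p.A: 3%.
Aggregating (R2): 6.348276% + 6.353336% + 3% = 15.701612%.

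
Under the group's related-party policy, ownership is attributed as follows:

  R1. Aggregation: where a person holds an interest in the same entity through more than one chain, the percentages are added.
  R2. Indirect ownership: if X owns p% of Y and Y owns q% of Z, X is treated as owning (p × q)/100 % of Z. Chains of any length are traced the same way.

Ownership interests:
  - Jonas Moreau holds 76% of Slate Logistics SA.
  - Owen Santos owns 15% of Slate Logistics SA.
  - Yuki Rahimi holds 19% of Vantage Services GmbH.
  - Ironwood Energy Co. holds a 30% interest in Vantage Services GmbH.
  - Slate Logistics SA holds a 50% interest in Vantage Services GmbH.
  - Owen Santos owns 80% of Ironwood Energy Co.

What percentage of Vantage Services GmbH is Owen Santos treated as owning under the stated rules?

Chain via Slate Logistics SA (R2): 15% × 50% = 7.5% of Vantage Services GmbH.
Chain via Ironwood Energy Co. (R2): 80% × 30% = 24% of Vantage Services GmbH.
Aggregating (R1): 7.5% + 24% = 31.5%.

31.5%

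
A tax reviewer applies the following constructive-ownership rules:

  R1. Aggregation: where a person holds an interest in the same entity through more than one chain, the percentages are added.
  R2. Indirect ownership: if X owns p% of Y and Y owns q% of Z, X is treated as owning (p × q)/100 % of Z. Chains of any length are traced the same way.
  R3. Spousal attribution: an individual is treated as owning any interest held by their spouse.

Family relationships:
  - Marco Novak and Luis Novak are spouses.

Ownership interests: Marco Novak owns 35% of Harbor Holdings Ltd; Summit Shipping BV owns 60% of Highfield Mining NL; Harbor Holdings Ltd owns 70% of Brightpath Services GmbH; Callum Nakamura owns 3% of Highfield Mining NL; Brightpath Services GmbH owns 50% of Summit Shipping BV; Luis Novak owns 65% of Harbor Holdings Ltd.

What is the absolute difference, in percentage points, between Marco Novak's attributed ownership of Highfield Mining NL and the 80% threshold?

By spousal attribution (R3), Marco Novak is treated as also owning Luis Novak's interest in Harbor Holdings Ltd, giving 35% + 65% = 100%.
Chain via Harbor Holdings Ltd → Brightpath Services GmbH → Summit Shipping BV (R2): 100% × 70% × 50% × 60% = 21% of Highfield Mining NL.
21% falls short of the 80% threshold by 59 percentage points.

59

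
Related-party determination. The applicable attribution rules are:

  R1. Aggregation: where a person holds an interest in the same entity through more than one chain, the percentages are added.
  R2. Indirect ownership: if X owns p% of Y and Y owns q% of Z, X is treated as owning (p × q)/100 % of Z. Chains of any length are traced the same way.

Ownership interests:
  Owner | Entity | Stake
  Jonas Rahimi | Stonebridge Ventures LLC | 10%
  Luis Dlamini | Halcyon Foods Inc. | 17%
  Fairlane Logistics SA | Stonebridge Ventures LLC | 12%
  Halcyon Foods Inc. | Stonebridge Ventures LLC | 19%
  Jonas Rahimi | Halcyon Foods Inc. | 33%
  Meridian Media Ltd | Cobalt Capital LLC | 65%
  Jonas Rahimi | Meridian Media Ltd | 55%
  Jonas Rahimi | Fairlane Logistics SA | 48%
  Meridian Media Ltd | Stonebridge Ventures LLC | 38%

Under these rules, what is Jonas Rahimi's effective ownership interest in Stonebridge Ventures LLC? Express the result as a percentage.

Chain via Halcyon Foods Inc. (R2): 33% × 19% = 6.27% of Stonebridge Ventures LLC.
Chain via Fairlane Logistics SA (R2): 48% × 12% = 5.76% of Stonebridge Ventures LLC.
Chain via Meridian Media Ltd (R2): 55% × 38% = 20.9% of Stonebridge Ventures LLC.
Direct interest in Stonebridge Ventures LLC: 10%.
Aggregating (R1): 6.27% + 5.76% + 20.9% + 10% = 42.93%.

42.93%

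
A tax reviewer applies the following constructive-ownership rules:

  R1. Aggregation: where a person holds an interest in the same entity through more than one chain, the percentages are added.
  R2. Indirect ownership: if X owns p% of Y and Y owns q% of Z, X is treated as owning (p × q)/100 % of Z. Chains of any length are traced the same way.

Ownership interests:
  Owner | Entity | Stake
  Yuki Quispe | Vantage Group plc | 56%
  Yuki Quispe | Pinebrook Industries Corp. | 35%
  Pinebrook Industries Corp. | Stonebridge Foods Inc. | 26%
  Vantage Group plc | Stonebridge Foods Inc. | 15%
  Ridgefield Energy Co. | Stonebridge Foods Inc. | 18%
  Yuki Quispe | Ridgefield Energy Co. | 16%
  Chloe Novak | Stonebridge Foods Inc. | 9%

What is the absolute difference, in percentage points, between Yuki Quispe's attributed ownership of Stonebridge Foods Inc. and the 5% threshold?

15.38

Chain via Ridgefield Energy Co. (R2): 16% × 18% = 2.88% of Stonebridge Foods Inc.
Chain via Vantage Group plc (R2): 56% × 15% = 8.4% of Stonebridge Foods Inc.
Chain via Pinebrook Industries Corp. (R2): 35% × 26% = 9.1% of Stonebridge Foods Inc.
Aggregating (R1): 2.88% + 8.4% + 9.1% = 20.38%.
20.38% exceeds the 5% threshold by 15.38 percentage points.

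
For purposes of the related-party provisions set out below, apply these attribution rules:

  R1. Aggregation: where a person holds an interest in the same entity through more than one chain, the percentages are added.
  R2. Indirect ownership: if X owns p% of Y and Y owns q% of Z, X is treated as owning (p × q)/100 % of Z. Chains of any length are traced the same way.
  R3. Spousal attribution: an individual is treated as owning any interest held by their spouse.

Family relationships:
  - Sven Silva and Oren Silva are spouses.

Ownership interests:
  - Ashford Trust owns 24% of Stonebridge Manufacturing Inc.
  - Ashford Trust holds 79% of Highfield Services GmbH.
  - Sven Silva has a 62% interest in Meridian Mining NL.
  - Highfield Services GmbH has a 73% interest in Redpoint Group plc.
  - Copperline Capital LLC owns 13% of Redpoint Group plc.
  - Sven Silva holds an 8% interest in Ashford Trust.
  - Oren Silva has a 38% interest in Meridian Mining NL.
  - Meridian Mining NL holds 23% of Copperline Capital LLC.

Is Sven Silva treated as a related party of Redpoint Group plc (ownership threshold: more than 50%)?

By spousal attribution (R3), Sven Silva is treated as also owning Oren Silva's interest in Meridian Mining NL, giving 62% + 38% = 100%.
Chain via Meridian Mining NL → Copperline Capital LLC (R2): 100% × 23% × 13% = 2.99% of Redpoint Group plc.
Chain via Ashford Trust → Highfield Services GmbH (R2): 8% × 79% × 73% = 4.6136% of Redpoint Group plc.
Aggregating (R1): 2.99% + 4.6136% = 7.6036%.
7.6036% does not exceed the 50% threshold, so Sven is not a related party to Redpoint Group plc.

No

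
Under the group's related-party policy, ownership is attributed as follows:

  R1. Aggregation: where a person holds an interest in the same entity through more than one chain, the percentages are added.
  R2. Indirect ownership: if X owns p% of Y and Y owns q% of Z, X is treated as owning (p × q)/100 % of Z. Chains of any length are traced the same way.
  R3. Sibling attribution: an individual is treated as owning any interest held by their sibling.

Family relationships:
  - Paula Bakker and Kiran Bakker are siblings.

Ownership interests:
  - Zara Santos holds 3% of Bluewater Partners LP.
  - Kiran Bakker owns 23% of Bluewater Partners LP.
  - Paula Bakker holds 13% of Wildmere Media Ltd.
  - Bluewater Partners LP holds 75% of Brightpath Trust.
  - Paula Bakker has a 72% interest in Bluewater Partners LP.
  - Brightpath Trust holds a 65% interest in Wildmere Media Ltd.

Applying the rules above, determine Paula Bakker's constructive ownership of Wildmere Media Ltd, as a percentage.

By sibling attribution (R3), Paula Bakker is treated as also owning Kiran Bakker's interest in Bluewater Partners LP, giving 72% + 23% = 95%.
Chain via Bluewater Partners LP → Brightpath Trust (R2): 95% × 75% × 65% = 46.3125% of Wildmere Media Ltd.
Direct interest in Wildmere Media Ltd: 13%.
Aggregating (R1): 46.3125% + 13% = 59.3125%.

59.3125%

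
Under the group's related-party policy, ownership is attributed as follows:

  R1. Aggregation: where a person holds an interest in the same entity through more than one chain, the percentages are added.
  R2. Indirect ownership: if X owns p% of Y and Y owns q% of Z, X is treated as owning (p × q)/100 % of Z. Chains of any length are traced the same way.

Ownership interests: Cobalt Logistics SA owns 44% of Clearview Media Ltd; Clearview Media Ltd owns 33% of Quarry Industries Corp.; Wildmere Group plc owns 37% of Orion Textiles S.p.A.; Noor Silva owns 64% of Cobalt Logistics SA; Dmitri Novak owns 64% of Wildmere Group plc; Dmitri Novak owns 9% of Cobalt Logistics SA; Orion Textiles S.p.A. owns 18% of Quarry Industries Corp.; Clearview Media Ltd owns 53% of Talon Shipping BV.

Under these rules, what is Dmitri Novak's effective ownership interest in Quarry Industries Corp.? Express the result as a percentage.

5.5692%

Chain via Cobalt Logistics SA → Clearview Media Ltd (R2): 9% × 44% × 33% = 1.3068% of Quarry Industries Corp.
Chain via Wildmere Group plc → Orion Textiles S.p.A. (R2): 64% × 37% × 18% = 4.2624% of Quarry Industries Corp.
Aggregating (R1): 1.3068% + 4.2624% = 5.5692%.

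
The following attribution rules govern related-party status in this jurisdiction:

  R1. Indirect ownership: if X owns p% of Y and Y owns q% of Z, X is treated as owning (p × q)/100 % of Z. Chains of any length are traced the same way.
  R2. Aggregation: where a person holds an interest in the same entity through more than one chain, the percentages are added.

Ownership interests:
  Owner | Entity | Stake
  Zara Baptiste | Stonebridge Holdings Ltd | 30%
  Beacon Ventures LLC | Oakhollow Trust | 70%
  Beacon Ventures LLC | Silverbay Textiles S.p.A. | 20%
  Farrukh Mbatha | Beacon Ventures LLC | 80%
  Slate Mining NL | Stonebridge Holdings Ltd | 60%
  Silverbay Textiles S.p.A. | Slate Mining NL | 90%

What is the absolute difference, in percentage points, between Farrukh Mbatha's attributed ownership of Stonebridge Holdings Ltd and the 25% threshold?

Chain via Beacon Ventures LLC → Silverbay Textiles S.p.A. → Slate Mining NL (R1): 80% × 20% × 90% × 60% = 8.64% of Stonebridge Holdings Ltd.
8.64% falls short of the 25% threshold by 16.36 percentage points.

16.36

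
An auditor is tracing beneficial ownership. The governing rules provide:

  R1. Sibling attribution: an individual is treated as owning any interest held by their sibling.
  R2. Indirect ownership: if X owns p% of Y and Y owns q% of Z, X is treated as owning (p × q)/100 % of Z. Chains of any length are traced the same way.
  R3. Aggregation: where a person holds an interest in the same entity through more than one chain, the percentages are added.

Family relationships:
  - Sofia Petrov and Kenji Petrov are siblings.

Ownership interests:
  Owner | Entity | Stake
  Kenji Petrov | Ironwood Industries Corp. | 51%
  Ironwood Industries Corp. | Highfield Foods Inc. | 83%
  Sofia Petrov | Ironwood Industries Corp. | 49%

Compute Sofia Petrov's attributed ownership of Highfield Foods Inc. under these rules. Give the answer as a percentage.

83%

By sibling attribution (R1), Sofia Petrov is treated as also owning Kenji Petrov's interest in Ironwood Industries Corp, giving 49% + 51% = 100%.
Chain via Ironwood Industries Corp. (R2): 100% × 83% = 83% of Highfield Foods Inc.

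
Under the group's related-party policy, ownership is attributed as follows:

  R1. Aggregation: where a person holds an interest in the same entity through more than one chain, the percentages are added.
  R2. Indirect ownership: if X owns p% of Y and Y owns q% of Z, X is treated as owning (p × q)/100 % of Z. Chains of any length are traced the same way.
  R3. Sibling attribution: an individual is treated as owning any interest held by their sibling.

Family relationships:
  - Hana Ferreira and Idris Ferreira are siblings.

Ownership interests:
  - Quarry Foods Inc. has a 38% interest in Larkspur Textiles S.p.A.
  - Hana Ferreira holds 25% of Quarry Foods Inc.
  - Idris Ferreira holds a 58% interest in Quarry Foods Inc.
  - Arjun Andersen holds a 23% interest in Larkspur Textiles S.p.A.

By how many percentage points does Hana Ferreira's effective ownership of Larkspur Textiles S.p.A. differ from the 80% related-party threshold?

By sibling attribution (R3), Hana Ferreira is treated as also owning Idris Ferreira's interest in Quarry Foods Inc, giving 25% + 58% = 83%.
Chain via Quarry Foods Inc. (R2): 83% × 38% = 31.54% of Larkspur Textiles S.p.A.
31.54% falls short of the 80% threshold by 48.46 percentage points.

48.46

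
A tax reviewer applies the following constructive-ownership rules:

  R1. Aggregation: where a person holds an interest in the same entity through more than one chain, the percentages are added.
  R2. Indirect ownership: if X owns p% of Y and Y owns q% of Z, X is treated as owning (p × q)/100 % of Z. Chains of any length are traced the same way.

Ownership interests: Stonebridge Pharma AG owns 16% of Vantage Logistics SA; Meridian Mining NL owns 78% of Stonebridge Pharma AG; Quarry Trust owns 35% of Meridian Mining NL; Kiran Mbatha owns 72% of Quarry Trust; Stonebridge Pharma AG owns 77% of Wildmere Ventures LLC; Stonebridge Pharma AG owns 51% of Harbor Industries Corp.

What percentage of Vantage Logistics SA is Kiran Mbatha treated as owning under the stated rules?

3.14496%

Chain via Quarry Trust → Meridian Mining NL → Stonebridge Pharma AG (R2): 72% × 35% × 78% × 16% = 3.14496% of Vantage Logistics SA.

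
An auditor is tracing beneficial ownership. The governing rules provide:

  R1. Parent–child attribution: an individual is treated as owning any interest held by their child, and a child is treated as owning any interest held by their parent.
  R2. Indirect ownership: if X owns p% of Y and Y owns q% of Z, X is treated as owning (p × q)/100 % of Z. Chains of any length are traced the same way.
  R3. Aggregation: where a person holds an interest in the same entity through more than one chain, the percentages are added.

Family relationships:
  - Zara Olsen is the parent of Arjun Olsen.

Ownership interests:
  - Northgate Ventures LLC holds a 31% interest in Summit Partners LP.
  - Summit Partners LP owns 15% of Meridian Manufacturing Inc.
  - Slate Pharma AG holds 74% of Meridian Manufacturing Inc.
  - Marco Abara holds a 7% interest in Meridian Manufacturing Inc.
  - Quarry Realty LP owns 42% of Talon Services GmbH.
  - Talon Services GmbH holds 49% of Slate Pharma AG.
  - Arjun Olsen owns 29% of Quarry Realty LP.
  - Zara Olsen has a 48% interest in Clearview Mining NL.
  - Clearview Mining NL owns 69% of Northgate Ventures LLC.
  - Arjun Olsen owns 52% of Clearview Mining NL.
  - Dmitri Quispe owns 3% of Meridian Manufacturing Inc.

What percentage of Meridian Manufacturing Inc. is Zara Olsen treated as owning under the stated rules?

7.624968%

By parent–child attribution (R1), Zara Olsen is treated as also owning Arjun Olsen's interest in Clearview Mining NL, giving 48% + 52% = 100%.
By parent–child attribution (R1), Zara Olsen is treated as owning Arjun Olsen's 29% interest in Quarry Realty LP.
Chain via Clearview Mining NL → Northgate Ventures LLC → Summit Partners LP (R2): 100% × 69% × 31% × 15% = 3.2085% of Meridian Manufacturing Inc.
Chain via Quarry Realty LP → Talon Services GmbH → Slate Pharma AG (R2): 29% × 42% × 49% × 74% = 4.416468% of Meridian Manufacturing Inc.
Aggregating (R3): 3.2085% + 4.416468% = 7.624968%.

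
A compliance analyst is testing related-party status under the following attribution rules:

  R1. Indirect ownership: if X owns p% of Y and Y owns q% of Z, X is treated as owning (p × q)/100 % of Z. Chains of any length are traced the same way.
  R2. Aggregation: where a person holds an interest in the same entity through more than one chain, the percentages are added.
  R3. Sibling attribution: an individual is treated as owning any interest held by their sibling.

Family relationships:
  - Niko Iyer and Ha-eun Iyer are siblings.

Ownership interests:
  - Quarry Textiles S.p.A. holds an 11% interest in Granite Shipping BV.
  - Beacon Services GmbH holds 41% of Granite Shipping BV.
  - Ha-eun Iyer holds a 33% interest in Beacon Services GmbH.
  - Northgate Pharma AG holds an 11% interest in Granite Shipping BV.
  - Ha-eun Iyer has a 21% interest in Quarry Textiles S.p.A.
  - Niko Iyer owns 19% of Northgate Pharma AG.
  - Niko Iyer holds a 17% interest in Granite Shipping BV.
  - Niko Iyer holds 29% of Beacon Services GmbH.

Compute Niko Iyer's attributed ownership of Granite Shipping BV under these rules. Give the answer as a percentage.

By sibling attribution (R3), Niko Iyer is treated as also owning Ha-eun Iyer's interest in Beacon Services GmbH, giving 29% + 33% = 62%.
By sibling attribution (R3), Niko Iyer is treated as owning Ha-eun Iyer's 21% interest in Quarry Textiles S.p.A.
Chain via Beacon Services GmbH (R1): 62% × 41% = 25.42% of Granite Shipping BV.
Chain via Northgate Pharma AG (R1): 19% × 11% = 2.09% of Granite Shipping BV.
Direct interest in Granite Shipping BV: 17%.
Chain via Quarry Textiles S.p.A. (R1): 21% × 11% = 2.31% of Granite Shipping BV.
Aggregating (R2): 25.42% + 2.09% + 17% + 2.31% = 46.82%.

46.82%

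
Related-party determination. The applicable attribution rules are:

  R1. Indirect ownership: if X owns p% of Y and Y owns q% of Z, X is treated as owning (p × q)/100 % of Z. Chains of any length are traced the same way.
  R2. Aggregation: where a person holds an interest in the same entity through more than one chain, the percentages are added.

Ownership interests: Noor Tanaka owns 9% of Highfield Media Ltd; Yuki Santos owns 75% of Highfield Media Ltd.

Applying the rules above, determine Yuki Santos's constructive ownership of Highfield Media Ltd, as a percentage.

Direct interest in Highfield Media Ltd: 75%.

75%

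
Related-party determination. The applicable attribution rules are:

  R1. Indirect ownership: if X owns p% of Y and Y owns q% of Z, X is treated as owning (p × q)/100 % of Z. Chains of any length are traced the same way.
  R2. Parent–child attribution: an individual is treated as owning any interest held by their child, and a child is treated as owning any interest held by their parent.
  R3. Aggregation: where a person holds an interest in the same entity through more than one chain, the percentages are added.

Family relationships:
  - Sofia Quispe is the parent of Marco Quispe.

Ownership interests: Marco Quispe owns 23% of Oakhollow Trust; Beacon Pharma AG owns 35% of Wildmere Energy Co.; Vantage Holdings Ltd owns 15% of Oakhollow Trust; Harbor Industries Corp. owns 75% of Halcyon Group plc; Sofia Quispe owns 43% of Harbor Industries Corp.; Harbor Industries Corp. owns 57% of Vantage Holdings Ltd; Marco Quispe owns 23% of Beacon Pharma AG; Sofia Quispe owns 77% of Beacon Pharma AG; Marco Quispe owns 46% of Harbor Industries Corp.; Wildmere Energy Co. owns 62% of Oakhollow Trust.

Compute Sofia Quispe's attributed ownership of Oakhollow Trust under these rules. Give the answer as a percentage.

By parent–child attribution (R2), Sofia Quispe is treated as also owning Marco Quispe's interest in Harbor Industries Corp, giving 43% + 46% = 89%.
By parent–child attribution (R2), Sofia Quispe is treated as also owning Marco Quispe's interest in Beacon Pharma AG, giving 77% + 23% = 100%.
By parent–child attribution (R2), Sofia Quispe is treated as owning Marco Quispe's 23% interest in Oakhollow Trust.
Chain via Harbor Industries Corp. → Vantage Holdings Ltd (R1): 89% × 57% × 15% = 7.6095% of Oakhollow Trust.
Chain via Beacon Pharma AG → Wildmere Energy Co. (R1): 100% × 35% × 62% = 21.7% of Oakhollow Trust.
Direct interest in Oakhollow Trust: 23%.
Aggregating (R3): 7.6095% + 21.7% + 23% = 52.3095%.

52.3095%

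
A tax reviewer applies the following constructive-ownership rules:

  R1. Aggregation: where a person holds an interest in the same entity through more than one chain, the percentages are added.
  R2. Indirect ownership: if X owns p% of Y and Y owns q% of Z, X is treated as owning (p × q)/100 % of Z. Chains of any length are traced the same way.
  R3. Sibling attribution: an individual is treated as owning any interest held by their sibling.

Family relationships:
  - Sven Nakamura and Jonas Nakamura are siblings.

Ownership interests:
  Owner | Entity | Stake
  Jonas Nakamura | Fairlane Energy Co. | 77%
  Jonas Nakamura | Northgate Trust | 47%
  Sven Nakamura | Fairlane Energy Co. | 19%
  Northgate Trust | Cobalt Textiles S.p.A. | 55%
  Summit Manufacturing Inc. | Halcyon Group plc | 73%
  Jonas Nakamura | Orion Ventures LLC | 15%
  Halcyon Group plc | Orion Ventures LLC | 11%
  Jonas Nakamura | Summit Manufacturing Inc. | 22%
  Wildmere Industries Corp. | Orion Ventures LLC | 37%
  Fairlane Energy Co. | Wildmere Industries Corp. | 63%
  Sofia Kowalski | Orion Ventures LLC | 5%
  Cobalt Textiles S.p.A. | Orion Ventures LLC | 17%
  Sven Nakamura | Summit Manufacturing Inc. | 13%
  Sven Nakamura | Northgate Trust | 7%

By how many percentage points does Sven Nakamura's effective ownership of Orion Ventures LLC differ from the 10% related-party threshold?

35.2371

By sibling attribution (R3), Sven Nakamura is treated as also owning Jonas Nakamura's interest in Fairlane Energy Co, giving 19% + 77% = 96%.
By sibling attribution (R3), Sven Nakamura is treated as also owning Jonas Nakamura's interest in Northgate Trust, giving 7% + 47% = 54%.
By sibling attribution (R3), Sven Nakamura is treated as also owning Jonas Nakamura's interest in Summit Manufacturing Inc, giving 13% + 22% = 35%.
By sibling attribution (R3), Sven Nakamura is treated as owning Jonas Nakamura's 15% interest in Orion Ventures LLC.
Chain via Fairlane Energy Co. → Wildmere Industries Corp. (R2): 96% × 63% × 37% = 22.3776% of Orion Ventures LLC.
Chain via Northgate Trust → Cobalt Textiles S.p.A. (R2): 54% × 55% × 17% = 5.049% of Orion Ventures LLC.
Chain via Summit Manufacturing Inc. → Halcyon Group plc (R2): 35% × 73% × 11% = 2.8105% of Orion Ventures LLC.
Direct interest in Orion Ventures LLC: 15%.
Aggregating (R1): 22.3776% + 5.049% + 2.8105% + 15% = 45.2371%.
45.2371% exceeds the 10% threshold by 35.2371 percentage points.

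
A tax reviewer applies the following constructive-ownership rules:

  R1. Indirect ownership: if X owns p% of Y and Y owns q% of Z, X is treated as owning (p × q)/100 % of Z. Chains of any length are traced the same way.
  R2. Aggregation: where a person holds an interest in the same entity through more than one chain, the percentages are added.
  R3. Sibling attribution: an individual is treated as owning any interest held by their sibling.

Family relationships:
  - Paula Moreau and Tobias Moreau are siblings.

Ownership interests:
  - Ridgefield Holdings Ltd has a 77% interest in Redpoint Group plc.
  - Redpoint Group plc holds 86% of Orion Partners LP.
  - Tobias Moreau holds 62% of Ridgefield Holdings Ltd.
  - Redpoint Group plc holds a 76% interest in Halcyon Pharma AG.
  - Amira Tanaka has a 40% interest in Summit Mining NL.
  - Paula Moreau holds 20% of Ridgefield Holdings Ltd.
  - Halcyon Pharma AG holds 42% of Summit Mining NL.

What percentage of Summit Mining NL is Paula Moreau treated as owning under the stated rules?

By sibling attribution (R3), Paula Moreau is treated as also owning Tobias Moreau's interest in Ridgefield Holdings Ltd, giving 20% + 62% = 82%.
Chain via Ridgefield Holdings Ltd → Redpoint Group plc → Halcyon Pharma AG (R1): 82% × 77% × 76% × 42% = 20.154288% of Summit Mining NL.

20.154288%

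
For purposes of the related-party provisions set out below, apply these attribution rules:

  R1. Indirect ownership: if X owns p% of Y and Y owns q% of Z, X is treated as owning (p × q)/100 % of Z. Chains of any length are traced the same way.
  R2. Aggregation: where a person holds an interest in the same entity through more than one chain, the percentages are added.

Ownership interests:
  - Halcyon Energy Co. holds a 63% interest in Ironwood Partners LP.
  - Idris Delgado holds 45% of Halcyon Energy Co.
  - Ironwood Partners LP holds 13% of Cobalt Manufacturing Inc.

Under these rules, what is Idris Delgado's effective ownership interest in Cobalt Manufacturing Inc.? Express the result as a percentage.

Chain via Halcyon Energy Co. → Ironwood Partners LP (R1): 45% × 63% × 13% = 3.6855% of Cobalt Manufacturing Inc.

3.6855%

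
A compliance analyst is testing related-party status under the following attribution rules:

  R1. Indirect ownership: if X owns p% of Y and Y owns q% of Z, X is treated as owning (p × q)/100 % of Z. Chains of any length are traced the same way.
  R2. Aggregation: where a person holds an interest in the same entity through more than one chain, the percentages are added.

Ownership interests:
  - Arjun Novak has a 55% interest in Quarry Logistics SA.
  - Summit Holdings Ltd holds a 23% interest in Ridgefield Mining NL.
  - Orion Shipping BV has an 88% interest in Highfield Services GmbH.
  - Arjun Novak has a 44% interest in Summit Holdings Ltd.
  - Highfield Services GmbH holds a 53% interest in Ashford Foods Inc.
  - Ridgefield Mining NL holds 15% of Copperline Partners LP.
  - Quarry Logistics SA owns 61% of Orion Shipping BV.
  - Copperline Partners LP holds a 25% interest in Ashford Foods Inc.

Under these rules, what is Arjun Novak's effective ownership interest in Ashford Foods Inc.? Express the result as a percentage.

16.02722%

Chain via Summit Holdings Ltd → Ridgefield Mining NL → Copperline Partners LP (R1): 44% × 23% × 15% × 25% = 0.3795% of Ashford Foods Inc.
Chain via Quarry Logistics SA → Orion Shipping BV → Highfield Services GmbH (R1): 55% × 61% × 88% × 53% = 15.64772% of Ashford Foods Inc.
Aggregating (R2): 0.3795% + 15.64772% = 16.02722%.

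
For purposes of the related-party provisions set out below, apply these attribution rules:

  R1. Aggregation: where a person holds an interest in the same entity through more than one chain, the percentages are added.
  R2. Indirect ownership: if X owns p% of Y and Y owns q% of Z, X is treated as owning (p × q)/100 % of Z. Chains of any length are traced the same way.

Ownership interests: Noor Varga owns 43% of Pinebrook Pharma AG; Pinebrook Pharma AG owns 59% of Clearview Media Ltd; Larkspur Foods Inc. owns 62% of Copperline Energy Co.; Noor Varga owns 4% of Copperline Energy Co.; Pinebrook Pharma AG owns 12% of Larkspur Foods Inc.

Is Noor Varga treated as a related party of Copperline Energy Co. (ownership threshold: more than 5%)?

Chain via Pinebrook Pharma AG → Larkspur Foods Inc. (R2): 43% × 12% × 62% = 3.1992% of Copperline Energy Co.
Direct interest in Copperline Energy Co: 4%.
Aggregating (R1): 3.1992% + 4% = 7.1992%.
7.1992% exceeds the 5% threshold, so Noor is a related party to Copperline Energy Co.

Yes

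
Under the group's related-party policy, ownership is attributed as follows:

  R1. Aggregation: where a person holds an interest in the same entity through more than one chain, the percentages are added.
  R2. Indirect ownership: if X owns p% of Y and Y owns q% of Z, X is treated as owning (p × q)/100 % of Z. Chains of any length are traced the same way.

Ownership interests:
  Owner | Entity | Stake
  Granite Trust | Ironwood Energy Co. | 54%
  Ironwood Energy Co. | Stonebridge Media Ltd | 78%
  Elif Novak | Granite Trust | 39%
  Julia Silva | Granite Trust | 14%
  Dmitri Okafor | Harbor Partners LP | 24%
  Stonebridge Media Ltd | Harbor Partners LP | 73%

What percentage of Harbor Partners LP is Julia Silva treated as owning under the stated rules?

Chain via Granite Trust → Ironwood Energy Co. → Stonebridge Media Ltd (R2): 14% × 54% × 78% × 73% = 4.304664% of Harbor Partners LP.

4.304664%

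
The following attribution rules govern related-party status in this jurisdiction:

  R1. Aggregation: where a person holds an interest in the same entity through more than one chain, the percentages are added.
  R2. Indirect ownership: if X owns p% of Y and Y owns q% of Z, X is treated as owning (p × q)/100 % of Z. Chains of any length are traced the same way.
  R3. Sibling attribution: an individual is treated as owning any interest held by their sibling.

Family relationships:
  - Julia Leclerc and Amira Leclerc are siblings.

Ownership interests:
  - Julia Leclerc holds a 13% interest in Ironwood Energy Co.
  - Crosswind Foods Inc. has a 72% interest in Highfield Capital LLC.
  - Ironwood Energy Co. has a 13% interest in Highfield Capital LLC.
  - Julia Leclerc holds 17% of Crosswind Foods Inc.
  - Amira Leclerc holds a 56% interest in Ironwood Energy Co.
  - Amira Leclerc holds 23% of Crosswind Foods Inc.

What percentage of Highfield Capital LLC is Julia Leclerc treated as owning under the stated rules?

By sibling attribution (R3), Julia Leclerc is treated as also owning Amira Leclerc's interest in Crosswind Foods Inc, giving 17% + 23% = 40%.
By sibling attribution (R3), Julia Leclerc is treated as also owning Amira Leclerc's interest in Ironwood Energy Co, giving 13% + 56% = 69%.
Chain via Crosswind Foods Inc. (R2): 40% × 72% = 28.8% of Highfield Capital LLC.
Chain via Ironwood Energy Co. (R2): 69% × 13% = 8.97% of Highfield Capital LLC.
Aggregating (R1): 28.8% + 8.97% = 37.77%.

37.77%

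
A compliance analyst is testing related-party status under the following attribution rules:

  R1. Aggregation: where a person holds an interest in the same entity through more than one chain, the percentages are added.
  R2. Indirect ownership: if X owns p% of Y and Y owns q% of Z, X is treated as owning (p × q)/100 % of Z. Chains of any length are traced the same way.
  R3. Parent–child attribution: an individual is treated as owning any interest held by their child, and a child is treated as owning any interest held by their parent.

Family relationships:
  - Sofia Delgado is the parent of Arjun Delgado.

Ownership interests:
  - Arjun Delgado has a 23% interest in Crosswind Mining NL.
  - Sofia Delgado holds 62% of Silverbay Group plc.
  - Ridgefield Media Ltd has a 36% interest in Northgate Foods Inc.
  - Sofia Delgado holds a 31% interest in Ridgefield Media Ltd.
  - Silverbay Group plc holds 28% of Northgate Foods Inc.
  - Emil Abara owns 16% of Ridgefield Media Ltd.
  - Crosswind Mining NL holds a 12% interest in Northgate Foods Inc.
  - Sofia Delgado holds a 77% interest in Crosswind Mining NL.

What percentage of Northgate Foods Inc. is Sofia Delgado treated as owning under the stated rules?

40.52%

By parent–child attribution (R3), Sofia Delgado is treated as also owning Arjun Delgado's interest in Crosswind Mining NL, giving 77% + 23% = 100%.
Chain via Silverbay Group plc (R2): 62% × 28% = 17.36% of Northgate Foods Inc.
Chain via Ridgefield Media Ltd (R2): 31% × 36% = 11.16% of Northgate Foods Inc.
Chain via Crosswind Mining NL (R2): 100% × 12% = 12% of Northgate Foods Inc.
Aggregating (R1): 17.36% + 11.16% + 12% = 40.52%.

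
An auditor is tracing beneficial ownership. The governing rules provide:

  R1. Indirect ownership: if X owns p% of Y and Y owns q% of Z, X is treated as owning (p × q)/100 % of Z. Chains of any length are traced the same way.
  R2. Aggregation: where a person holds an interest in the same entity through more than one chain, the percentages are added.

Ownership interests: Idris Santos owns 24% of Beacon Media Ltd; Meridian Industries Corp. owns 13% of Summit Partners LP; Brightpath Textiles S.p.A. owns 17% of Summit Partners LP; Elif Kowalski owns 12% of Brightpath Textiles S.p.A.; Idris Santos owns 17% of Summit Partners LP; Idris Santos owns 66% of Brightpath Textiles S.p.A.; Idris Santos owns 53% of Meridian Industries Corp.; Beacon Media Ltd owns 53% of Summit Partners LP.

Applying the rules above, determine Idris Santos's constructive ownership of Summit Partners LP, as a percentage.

47.83%

Chain via Brightpath Textiles S.p.A. (R1): 66% × 17% = 11.22% of Summit Partners LP.
Chain via Beacon Media Ltd (R1): 24% × 53% = 12.72% of Summit Partners LP.
Chain via Meridian Industries Corp. (R1): 53% × 13% = 6.89% of Summit Partners LP.
Direct interest in Summit Partners LP: 17%.
Aggregating (R2): 11.22% + 12.72% + 6.89% + 17% = 47.83%.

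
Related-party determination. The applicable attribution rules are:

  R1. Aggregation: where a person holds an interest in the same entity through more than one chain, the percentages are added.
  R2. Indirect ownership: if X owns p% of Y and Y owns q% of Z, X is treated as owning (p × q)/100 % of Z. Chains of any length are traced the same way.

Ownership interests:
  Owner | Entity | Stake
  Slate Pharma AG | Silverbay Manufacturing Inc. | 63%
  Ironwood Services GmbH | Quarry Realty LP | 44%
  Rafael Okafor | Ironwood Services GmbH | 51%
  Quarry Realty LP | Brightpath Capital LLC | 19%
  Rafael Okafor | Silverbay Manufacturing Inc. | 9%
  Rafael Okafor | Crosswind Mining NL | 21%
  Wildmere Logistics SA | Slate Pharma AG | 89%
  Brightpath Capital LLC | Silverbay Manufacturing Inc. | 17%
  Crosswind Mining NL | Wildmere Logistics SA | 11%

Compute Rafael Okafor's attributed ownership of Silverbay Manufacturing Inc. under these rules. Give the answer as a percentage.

11.020029%

Chain via Crosswind Mining NL → Wildmere Logistics SA → Slate Pharma AG (R2): 21% × 11% × 89% × 63% = 1.295217% of Silverbay Manufacturing Inc.
Chain via Ironwood Services GmbH → Quarry Realty LP → Brightpath Capital LLC (R2): 51% × 44% × 19% × 17% = 0.724812% of Silverbay Manufacturing Inc.
Direct interest in Silverbay Manufacturing Inc: 9%.
Aggregating (R1): 1.295217% + 0.724812% + 9% = 11.020029%.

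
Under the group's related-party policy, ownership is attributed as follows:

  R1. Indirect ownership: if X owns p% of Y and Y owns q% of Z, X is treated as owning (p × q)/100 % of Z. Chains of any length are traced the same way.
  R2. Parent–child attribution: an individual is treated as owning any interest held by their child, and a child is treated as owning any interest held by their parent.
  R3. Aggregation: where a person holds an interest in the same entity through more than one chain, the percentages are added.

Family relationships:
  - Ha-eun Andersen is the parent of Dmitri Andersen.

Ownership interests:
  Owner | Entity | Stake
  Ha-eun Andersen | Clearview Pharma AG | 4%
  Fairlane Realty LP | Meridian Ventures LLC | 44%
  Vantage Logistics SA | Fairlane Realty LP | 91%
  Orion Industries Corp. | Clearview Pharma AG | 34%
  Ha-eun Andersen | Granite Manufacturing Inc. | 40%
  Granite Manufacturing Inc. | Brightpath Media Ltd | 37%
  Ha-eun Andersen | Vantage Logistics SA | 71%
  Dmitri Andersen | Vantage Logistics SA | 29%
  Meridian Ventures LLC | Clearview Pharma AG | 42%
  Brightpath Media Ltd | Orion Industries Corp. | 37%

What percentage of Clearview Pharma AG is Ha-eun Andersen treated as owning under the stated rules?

By parent–child attribution (R2), Ha-eun Andersen is treated as also owning Dmitri Andersen's interest in Vantage Logistics SA, giving 71% + 29% = 100%.
Chain via Vantage Logistics SA → Fairlane Realty LP → Meridian Ventures LLC (R1): 100% × 91% × 44% × 42% = 16.8168% of Clearview Pharma AG.
Chain via Granite Manufacturing Inc. → Brightpath Media Ltd → Orion Industries Corp. (R1): 40% × 37% × 37% × 34% = 1.86184% of Clearview Pharma AG.
Direct interest in Clearview Pharma AG: 4%.
Aggregating (R3): 16.8168% + 1.86184% + 4% = 22.67864%.

22.67864%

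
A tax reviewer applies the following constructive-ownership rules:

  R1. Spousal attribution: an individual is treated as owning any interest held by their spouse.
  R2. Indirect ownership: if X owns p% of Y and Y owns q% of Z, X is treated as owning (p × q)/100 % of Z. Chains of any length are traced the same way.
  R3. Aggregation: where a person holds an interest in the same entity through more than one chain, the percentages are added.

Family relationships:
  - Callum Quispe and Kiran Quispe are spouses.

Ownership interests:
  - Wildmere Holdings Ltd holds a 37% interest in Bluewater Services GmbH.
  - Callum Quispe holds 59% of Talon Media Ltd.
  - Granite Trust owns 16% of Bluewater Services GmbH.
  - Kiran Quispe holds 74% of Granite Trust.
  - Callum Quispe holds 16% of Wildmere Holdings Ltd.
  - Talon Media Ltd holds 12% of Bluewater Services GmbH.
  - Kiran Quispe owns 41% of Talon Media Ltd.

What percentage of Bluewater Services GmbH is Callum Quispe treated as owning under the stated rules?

29.76%

By spousal attribution (R1), Callum Quispe is treated as also owning Kiran Quispe's interest in Talon Media Ltd, giving 59% + 41% = 100%.
By spousal attribution (R1), Callum Quispe is treated as owning Kiran Quispe's 74% interest in Granite Trust.
Chain via Wildmere Holdings Ltd (R2): 16% × 37% = 5.92% of Bluewater Services GmbH.
Chain via Talon Media Ltd (R2): 100% × 12% = 12% of Bluewater Services GmbH.
Chain via Granite Trust (R2): 74% × 16% = 11.84% of Bluewater Services GmbH.
Aggregating (R3): 5.92% + 12% + 11.84% = 29.76%.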